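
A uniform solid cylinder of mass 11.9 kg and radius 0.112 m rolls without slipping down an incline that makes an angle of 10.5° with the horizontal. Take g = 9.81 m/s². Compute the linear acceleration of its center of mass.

Translation along the incline: Mg sinθ − f = Ma.
Rotation about the center: fR = Iα with I = ½MR². No-slip gives a = αR, so f = (I/R²)a = (1/2)M a.
Substituting: Mg sinθ = (1 + 0.5000)Ma, so a = g sinθ/(1 + 0.5000) = (9.81) sin 10.5° / 1.500 = 1.192 m/s².

a ≈ 1.19 m/s²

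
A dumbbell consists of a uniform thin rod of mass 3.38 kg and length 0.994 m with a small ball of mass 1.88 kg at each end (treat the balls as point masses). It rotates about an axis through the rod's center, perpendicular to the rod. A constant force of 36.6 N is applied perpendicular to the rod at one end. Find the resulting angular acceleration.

α ≈ 15.1 rad/s²

I_rod = (1/12)ML² = (1/12)(3.38)(0.994)² = 0.2783 kg·m².
I_balls = 2·m·(L/2)² = 2(1.88)(0.4970)² = 0.9288 kg·m².
Total I = 1.207 kg·m².
τ = F·(L/2) = (36.6)(0.497) = 18.19 N·m.
α = τ/I = 18.19/1.207 = 15.07 rad/s².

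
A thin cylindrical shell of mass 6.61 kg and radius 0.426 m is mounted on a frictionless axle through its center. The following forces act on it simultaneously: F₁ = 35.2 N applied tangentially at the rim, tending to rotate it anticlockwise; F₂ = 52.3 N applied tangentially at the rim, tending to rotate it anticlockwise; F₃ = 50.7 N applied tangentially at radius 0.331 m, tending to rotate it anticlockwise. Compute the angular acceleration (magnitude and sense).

I = MR² = (6.61)(0.426)² = 1.200 kg·m².
Taking anticlockwise as positive: τ₁ = +(35.2)(0.426) = +15.00 N·m; τ₂ = +(52.3)(0.426) = +22.28 N·m; τ₃ = +(50.7)(0.331) = +16.78 N·m.
Net torque τ = 54.06 N·m.
α = τ/I = 54.06/1.200 = 45.06 rad/s².

α ≈ 45.1 rad/s², anticlockwise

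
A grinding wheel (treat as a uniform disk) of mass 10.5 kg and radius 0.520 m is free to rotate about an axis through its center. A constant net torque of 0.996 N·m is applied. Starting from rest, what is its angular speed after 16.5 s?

ω ≈ 11.6 rad/s

I = ½MR² = (1/2)(10.5)(0.520)² = 1.420 kg·m².
α = τ/I = 0.996/1.420 = 0.7016 rad/s².
ω = ω₀ + αt = 0 + (0.7016)(16.5) = 11.58 rad/s.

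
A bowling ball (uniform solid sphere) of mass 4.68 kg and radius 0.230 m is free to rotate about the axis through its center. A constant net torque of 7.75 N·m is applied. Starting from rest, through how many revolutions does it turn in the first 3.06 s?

I = (2/5)MR² = (2/5)(4.68)(0.230)² = 0.09903 kg·m².
α = τ/I = 7.75/0.09903 = 78.26 rad/s².
θ = ½αt² = ½(78.26)(3.06)² = 366.4 rad.
Revolutions = θ/(2π) = 58.31.

≈ 58.3 revolutions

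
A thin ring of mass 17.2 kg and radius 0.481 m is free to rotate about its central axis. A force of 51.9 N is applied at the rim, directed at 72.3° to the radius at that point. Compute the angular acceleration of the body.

I = MR² = (17.2)(0.481)² = 3.979 kg·m².
Only the tangential component produces torque: τ = F R sinθ = (51.9)(0.481) sin 72.3° = 23.78 N·m.
Newton's second law for rotation, τ = Iα, gives α = τ/I = 23.78/3.979 = 5.976 rad/s².

α ≈ 5.98 rad/s²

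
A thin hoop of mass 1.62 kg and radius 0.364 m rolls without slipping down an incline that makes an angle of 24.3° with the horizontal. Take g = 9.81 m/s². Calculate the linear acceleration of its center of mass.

a ≈ 2.02 m/s²

Translation along the incline: Mg sinθ − f = Ma.
Rotation about the center: fR = Iα with I = MR². No-slip gives a = αR, so f = (I/R²)a = M a.
Substituting: Mg sinθ = (1 + 1.000)Ma, so a = g sinθ/(1 + 1.000) = (9.81) sin 24.3° / 2.000 = 2.018 m/s².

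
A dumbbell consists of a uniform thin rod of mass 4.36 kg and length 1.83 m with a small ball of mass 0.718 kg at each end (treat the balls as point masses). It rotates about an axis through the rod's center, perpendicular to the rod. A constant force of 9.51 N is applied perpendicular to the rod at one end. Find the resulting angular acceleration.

I_rod = (1/12)ML² = (1/12)(4.36)(1.83)² = 1.217 kg·m².
I_balls = 2·m·(L/2)² = 2(0.718)(0.9150)² = 1.202 kg·m².
Total I = 2.419 kg·m².
τ = F·(L/2) = (9.51)(0.915) = 8.702 N·m.
α = τ/I = 8.702/2.419 = 3.597 rad/s².

α ≈ 3.60 rad/s²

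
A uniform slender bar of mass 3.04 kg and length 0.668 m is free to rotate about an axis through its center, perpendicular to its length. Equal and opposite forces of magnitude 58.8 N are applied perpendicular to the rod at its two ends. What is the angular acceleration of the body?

I = (1/12)ML² = (1/12)(3.04)(0.668)² = 0.1130 kg·m².
The couple gives τ = F·(L/2) + F·(L/2) = F L = (58.8)(0.668) = 39.28 N·m.
Newton's second law for rotation, τ = Iα, gives α = τ/I = 39.28/0.1130 = 347.5 rad/s².

α ≈ 347 rad/s²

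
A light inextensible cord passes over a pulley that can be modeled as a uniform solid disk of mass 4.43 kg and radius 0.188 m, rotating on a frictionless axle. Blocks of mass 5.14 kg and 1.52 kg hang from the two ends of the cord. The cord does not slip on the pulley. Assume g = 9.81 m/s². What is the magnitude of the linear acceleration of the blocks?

I = ½MR² = (1/2)(4.43)(0.188)² = 0.07829 kg·m².
Heavier block: m₁g − T₁ = m₁a. Lighter block: T₂ − m₂g = m₂a.
Pulley: (T₁ − T₂)R = Iα = I(a/R), so T₁ − T₂ = (I/R²)a = (1/2)M_p a = 2.215·a.
Adding the three: (m₁ − m₂)g = (m₁ + m₂ + 2.215)a, so a = (5.14 − 1.52)(9.81)/(5.14 + 1.52 + 2.215) = 4.001 m/s².

a ≈ 4.00 m/s²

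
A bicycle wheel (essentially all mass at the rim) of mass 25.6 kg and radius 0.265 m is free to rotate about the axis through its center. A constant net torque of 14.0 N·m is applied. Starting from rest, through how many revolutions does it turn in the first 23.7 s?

I = MR² = (25.6)(0.265)² = 1.798 kg·m².
α = τ/I = 14.0/1.798 = 7.787 rad/s².
θ = ½αt² = ½(7.787)(23.7)² = 2187 rad.
Revolutions = θ/(2π) = 348.1.

≈ 348 revolutions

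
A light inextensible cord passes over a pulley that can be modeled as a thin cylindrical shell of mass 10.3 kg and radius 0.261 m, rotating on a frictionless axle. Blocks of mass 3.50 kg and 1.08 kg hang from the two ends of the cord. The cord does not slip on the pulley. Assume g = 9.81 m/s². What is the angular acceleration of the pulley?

α ≈ 6.11 rad/s²

I = MR² = (10.3)(0.261)² = 0.7016 kg·m².
Heavier block: m₁g − T₁ = m₁a. Lighter block: T₂ − m₂g = m₂a.
Pulley: (T₁ − T₂)R = Iα = I(a/R), so T₁ − T₂ = (I/R²)a = 1·M_p a = 10.30·a.
Adding the three: (m₁ − m₂)g = (m₁ + m₂ + 10.30)a, so a = (3.50 − 1.08)(9.81)/(3.50 + 1.08 + 10.30) = 1.595 m/s².
α = a/R = 1.595/0.261 = 6.113 rad/s².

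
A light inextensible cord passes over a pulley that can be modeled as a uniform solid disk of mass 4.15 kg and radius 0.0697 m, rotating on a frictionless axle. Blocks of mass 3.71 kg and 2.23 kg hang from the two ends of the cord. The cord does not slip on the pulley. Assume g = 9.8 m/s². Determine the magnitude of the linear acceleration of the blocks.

I = ½MR² = (1/2)(4.15)(0.0697)² = 0.01008 kg·m².
Heavier block: m₁g − T₁ = m₁a. Lighter block: T₂ − m₂g = m₂a.
Pulley: (T₁ − T₂)R = Iα = I(a/R), so T₁ − T₂ = (I/R²)a = (1/2)M_p a = 2.075·a.
Adding the three: (m₁ − m₂)g = (m₁ + m₂ + 2.075)a, so a = (3.71 − 2.23)(9.8)/(3.71 + 2.23 + 2.075) = 1.810 m/s².

a ≈ 1.81 m/s²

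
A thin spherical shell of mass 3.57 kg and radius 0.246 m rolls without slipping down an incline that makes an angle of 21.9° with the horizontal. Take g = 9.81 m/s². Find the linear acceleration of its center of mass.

Translation along the incline: Mg sinθ − f = Ma.
Rotation about the center: fR = Iα with I = (2/3)MR². No-slip gives a = αR, so f = (I/R²)a = (2/3)M a.
Substituting: Mg sinθ = (1 + 0.6667)Ma, so a = g sinθ/(1 + 0.6667) = (9.81) sin 21.9° / 1.667 = 2.195 m/s².

a ≈ 2.20 m/s²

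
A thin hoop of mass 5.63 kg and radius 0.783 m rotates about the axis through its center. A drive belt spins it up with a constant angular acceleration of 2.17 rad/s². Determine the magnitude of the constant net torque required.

I = MR² = (5.63)(0.783)² = 3.452 kg·m².
τ = Iα = (3.452)(2.170) = 7.490 N·m.

τ ≈ 7.49 N·m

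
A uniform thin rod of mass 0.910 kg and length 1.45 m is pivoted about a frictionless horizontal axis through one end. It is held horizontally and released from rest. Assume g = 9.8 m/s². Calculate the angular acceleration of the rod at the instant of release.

About the pivot, I = (1/3)ML² = (1/3)(0.910)(1.45)² = 0.6378 kg·m².
The weight acts at the center, a distance L/2 = 0.7250 m from the pivot; τ = Mg(L/2) = 6.466 N·m.
α = τ/I = 6.466/0.6378 = 10.14 rad/s².
(Equivalently α = (3g/(2L)) = 10.14 rad/s².)

α ≈ 10.1 rad/s²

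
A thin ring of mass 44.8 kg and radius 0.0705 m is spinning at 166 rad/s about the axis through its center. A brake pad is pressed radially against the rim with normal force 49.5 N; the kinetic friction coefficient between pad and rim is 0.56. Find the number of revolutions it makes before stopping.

≈ 250 revolutions

I = MR² = (44.8)(0.0705)² = 0.2227 kg·m².
Friction force f = μN = (0.56)(49.5) = 27.72 N at the rim; torque magnitude τ = fR = 1.954 N·m, opposing ω.
|α| = τ/I = 1.954/0.2227 = 8.777 rad/s² (deceleration).
ω² = ω₀² − 2|α|θ with ω = 0 ⇒ θ = ω₀²/(2|α|) = 1570 rad = 249.9 rev.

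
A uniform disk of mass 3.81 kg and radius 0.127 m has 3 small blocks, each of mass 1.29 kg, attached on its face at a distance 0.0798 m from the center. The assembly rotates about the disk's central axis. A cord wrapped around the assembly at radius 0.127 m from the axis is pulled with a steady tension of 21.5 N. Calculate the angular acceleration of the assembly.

α ≈ 49.3 rad/s²

I_disk = ½MR² = ½(3.81)(0.127)² = 0.03073 kg·m².
I_blocks = 3·m·r² = 3(1.29)(0.0798)² = 0.02464 kg·m².
Total I = 0.05537 kg·m².
τ = F r = (21.5)(0.127) = 2.731 N·m.
α = τ/I = 2.731/0.05537 = 49.31 rad/s².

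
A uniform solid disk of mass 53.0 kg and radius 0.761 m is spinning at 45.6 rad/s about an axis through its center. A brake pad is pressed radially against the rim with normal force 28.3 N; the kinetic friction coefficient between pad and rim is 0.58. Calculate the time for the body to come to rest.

I = ½MR² = (1/2)(53.0)(0.761)² = 15.35 kg·m².
Friction force f = μN = (0.58)(28.3) = 16.41 N at the rim; torque magnitude τ = fR = 12.49 N·m, opposing ω.
|α| = τ/I = 12.49/15.35 = 0.8139 rad/s² (deceleration).
0 = ω₀ − |α|t ⇒ t = ω₀/|α| = 45.6/0.8139 = 56.02 s.

t ≈ 56.0 s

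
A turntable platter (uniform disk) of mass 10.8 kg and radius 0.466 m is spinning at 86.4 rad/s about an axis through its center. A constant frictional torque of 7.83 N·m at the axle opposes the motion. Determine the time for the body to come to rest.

I = ½MR² = (1/2)(10.8)(0.466)² = 1.173 kg·m².
The net torque has magnitude 7.83 N·m, opposing ω.
|α| = τ/I = 7.830/1.173 = 6.677 rad/s² (deceleration).
0 = ω₀ − |α|t ⇒ t = ω₀/|α| = 86.4/6.677 = 12.94 s.

t ≈ 12.9 s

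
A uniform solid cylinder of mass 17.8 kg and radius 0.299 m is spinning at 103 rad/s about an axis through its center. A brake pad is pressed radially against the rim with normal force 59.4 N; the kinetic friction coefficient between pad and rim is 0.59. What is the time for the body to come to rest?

t ≈ 7.82 s

I = ½MR² = (1/2)(17.8)(0.299)² = 0.7957 kg·m².
Friction force f = μN = (0.59)(59.4) = 35.05 N at the rim; torque magnitude τ = fR = 10.48 N·m, opposing ω.
|α| = τ/I = 10.48/0.7957 = 13.17 rad/s² (deceleration).
0 = ω₀ − |α|t ⇒ t = ω₀/|α| = 103/13.17 = 7.821 s.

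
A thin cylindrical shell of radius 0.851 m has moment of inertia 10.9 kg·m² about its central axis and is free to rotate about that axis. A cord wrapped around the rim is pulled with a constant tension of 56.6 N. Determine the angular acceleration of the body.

α ≈ 4.42 rad/s²

τ = F R = (56.6)(0.851) = 48.17 N·m.
From τ = Iα: α = 48.17/10.90 = 4.419 rad/s².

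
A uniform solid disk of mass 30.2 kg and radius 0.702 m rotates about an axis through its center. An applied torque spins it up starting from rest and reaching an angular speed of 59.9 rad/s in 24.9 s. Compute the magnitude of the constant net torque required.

τ ≈ 17.9 N·m

I = ½MR² = (1/2)(30.2)(0.702)² = 7.441 kg·m².
α = Δω/Δt = (59.9 − 0)/24.9 = 2.406 rad/s².
τ = Iα = (7.441)(2.406) = 17.90 N·m.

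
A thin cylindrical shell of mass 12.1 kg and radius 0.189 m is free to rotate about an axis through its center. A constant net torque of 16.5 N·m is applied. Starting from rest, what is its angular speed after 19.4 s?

I = MR² = (12.1)(0.189)² = 0.4322 kg·m².
α = τ/I = 16.5/0.4322 = 38.17 rad/s².
ω = ω₀ + αt = 0 + (38.17)(19.4) = 740.6 rad/s.

ω ≈ 741 rad/s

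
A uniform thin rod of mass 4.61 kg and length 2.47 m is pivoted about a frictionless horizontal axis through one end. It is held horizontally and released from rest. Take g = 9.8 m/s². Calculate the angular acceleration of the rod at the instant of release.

About the pivot, I = (1/3)ML² = (1/3)(4.61)(2.47)² = 9.375 kg·m².
The weight acts at the center, a distance L/2 = 1.235 m from the pivot; τ = Mg(L/2) = 55.79 N·m.
α = τ/I = 55.79/9.375 = 5.951 rad/s².

α ≈ 5.95 rad/s²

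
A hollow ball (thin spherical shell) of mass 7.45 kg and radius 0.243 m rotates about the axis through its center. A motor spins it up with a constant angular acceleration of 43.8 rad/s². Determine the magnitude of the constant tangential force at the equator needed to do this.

F ≈ 52.9 N

I = (2/3)MR² = (2/3)(7.45)(0.243)² = 0.2933 kg·m².
The required torque is τ = Iα = (0.2933)(43.80) = 12.85 N·m.
A tangential force at the equator gives τ = FR, so F = τ/R = 12.85/0.243 = 52.86 N.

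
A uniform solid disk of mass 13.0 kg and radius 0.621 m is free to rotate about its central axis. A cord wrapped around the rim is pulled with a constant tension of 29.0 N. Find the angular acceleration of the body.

α ≈ 7.18 rad/s²

I = ½MR² = (1/2)(13.0)(0.621)² = 2.507 kg·m².
τ = F R = (29.0)(0.621) = 18.01 N·m.
From τ = Iα: α = 18.01/2.507 = 7.184 rad/s².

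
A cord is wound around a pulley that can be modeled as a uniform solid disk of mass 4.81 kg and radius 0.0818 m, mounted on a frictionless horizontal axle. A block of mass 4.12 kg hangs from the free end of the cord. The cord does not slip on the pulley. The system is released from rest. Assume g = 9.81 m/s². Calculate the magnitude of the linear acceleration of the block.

a ≈ 6.19 m/s²

I = ½MR² = (1/2)(4.81)(0.0818)² = 0.01609 kg·m².
Block: mg − T = ma. Pulley: TR = Iα. No-slip: a = αR, so T = (I/R²)a = 2.405·a.
Then mg = (m + 2.405)a, so a = (4.12)(9.81)/(4.12 + 2.405) = 6.194 m/s².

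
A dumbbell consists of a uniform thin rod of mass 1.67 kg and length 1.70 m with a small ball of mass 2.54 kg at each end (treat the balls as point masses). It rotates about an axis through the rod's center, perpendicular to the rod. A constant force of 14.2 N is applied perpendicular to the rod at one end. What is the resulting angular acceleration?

α ≈ 2.96 rad/s²

I_rod = (1/12)ML² = (1/12)(1.67)(1.70)² = 0.4022 kg·m².
I_balls = 2·m·(L/2)² = 2(2.54)(0.8500)² = 3.670 kg·m².
Total I = 4.072 kg·m².
τ = F·(L/2) = (14.2)(0.850) = 12.07 N·m.
α = τ/I = 12.07/4.072 = 2.964 rad/s².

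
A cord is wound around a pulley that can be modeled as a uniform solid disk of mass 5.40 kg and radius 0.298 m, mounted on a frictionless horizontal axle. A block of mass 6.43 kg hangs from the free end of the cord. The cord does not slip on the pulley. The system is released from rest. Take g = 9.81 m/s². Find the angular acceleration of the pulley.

I = ½MR² = (1/2)(5.40)(0.298)² = 0.2398 kg·m².
Block: mg − T = ma. Pulley: TR = Iα. No-slip: a = αR, so T = (I/R²)a = 2.700·a.
Then mg = (m + 2.700)a, so a = (6.43)(9.81)/(6.43 + 2.700) = 6.909 m/s².
α = a/R = 6.909/0.298 = 23.18 rad/s².

α ≈ 23.2 rad/s²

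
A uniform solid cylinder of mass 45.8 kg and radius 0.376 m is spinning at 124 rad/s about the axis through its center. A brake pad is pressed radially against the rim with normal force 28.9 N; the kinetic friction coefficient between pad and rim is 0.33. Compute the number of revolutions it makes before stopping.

≈ 1100 revolutions

I = ½MR² = (1/2)(45.8)(0.376)² = 3.238 kg·m².
Friction force f = μN = (0.33)(28.9) = 9.537 N at the rim; torque magnitude τ = fR = 3.586 N·m, opposing ω.
|α| = τ/I = 3.586/3.238 = 1.108 rad/s² (deceleration).
ω² = ω₀² − 2|α|θ with ω = 0 ⇒ θ = ω₀²/(2|α|) = 6941 rad = 1105 rev.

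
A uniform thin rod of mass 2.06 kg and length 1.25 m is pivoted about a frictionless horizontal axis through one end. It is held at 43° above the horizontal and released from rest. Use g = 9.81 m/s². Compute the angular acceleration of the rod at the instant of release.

α ≈ 8.61 rad/s²

About the pivot, I = (1/3)ML² = (1/3)(2.06)(1.25)² = 1.073 kg·m².
The weight acts at the center, a distance L/2 = 0.6250 m from the pivot; τ = Mg(L/2) cos 43° = 9.237 N·m.
α = τ/I = 9.237/1.073 = 8.609 rad/s².
(Equivalently α = (3g/(2L)) cos 43° = 8.609 rad/s².)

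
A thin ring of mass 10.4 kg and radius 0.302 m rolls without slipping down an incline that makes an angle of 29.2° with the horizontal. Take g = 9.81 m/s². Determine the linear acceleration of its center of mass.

Translation along the incline: Mg sinθ − f = Ma.
Rotation about the center: fR = Iα with I = MR². No-slip gives a = αR, so f = (I/R²)a = M a.
Substituting: Mg sinθ = (1 + 1.000)Ma, so a = g sinθ/(1 + 1.000) = (9.81) sin 29.2° / 2.000 = 2.393 m/s².

a ≈ 2.39 m/s²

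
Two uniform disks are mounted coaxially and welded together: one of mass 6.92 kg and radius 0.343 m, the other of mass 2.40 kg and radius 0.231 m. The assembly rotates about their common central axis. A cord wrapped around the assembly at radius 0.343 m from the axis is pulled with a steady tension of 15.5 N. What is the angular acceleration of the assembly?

α ≈ 11.3 rad/s²

I = ½M₁R₁² + ½M₂R₂² = ½(6.92)(0.343)² + ½(2.40)(0.231)² = 0.4711 kg·m².
τ = F r = (15.5)(0.343) = 5.317 N·m.
α = τ/I = 5.317/0.4711 = 11.29 rad/s².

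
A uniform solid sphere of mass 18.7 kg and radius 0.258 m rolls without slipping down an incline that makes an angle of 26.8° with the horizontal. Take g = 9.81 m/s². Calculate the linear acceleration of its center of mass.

a ≈ 3.16 m/s²

Translation along the incline: Mg sinθ − f = Ma.
Rotation about the center: fR = Iα with I = (2/5)MR². No-slip gives a = αR, so f = (I/R²)a = (2/5)M a.
Substituting: Mg sinθ = (1 + 0.4000)Ma, so a = g sinθ/(1 + 0.4000) = (9.81) sin 26.8° / 1.400 = 3.159 m/s².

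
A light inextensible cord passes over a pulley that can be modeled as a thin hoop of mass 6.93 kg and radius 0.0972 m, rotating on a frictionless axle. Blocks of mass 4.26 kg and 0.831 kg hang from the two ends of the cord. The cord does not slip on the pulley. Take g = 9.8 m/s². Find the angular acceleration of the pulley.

I = MR² = (6.93)(0.0972)² = 0.06547 kg·m².
Heavier block: m₁g − T₁ = m₁a. Lighter block: T₂ − m₂g = m₂a.
Pulley: (T₁ − T₂)R = Iα = I(a/R), so T₁ − T₂ = (I/R²)a = 1·M_p a = 6.930·a.
Adding the three: (m₁ − m₂)g = (m₁ + m₂ + 6.930)a, so a = (4.26 − 0.831)(9.8)/(4.26 + 0.831 + 6.930) = 2.795 m/s².
α = a/R = 2.795/0.0972 = 28.76 rad/s².

α ≈ 28.8 rad/s²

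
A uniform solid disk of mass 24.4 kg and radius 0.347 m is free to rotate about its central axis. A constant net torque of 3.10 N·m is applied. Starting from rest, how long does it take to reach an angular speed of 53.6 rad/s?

I = ½MR² = (1/2)(24.4)(0.347)² = 1.469 kg·m².
α = τ/I = 3.10/1.469 = 2.110 rad/s².
ω = αt ⇒ t = ω/α = 53.6/2.110 = 25.40 s.

t ≈ 25.4 s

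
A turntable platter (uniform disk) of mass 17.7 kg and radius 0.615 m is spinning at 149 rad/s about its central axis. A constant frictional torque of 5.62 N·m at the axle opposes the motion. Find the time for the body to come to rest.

I = ½MR² = (1/2)(17.7)(0.615)² = 3.347 kg·m².
The net torque has magnitude 5.62 N·m, opposing ω.
|α| = τ/I = 5.620/3.347 = 1.679 rad/s² (deceleration).
0 = ω₀ − |α|t ⇒ t = ω₀/|α| = 149/1.679 = 88.74 s.

t ≈ 88.7 s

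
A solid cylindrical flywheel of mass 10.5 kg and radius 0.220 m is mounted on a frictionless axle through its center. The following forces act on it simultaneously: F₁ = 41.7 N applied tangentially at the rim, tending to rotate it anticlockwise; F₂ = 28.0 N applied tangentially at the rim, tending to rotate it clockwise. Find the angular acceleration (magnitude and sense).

α ≈ 11.9 rad/s², anticlockwise

I = ½MR² = (1/2)(10.5)(0.220)² = 0.2541 kg·m².
Taking anticlockwise as positive: τ₁ = +(41.7)(0.220) = +9.174 N·m; τ₂ = −(28.0)(0.220) = −6.160 N·m.
Net torque τ = 3.014 N·m.
α = τ/I = 3.014/0.2541 = 11.86 rad/s².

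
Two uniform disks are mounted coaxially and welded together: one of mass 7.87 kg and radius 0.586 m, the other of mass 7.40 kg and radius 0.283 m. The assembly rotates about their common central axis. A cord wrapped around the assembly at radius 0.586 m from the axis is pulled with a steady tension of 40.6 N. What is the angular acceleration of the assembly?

α ≈ 14.4 rad/s²

I = ½M₁R₁² + ½M₂R₂² = ½(7.87)(0.586)² + ½(7.40)(0.283)² = 1.648 kg·m².
τ = F r = (40.6)(0.586) = 23.79 N·m.
α = τ/I = 23.79/1.648 = 14.44 rad/s².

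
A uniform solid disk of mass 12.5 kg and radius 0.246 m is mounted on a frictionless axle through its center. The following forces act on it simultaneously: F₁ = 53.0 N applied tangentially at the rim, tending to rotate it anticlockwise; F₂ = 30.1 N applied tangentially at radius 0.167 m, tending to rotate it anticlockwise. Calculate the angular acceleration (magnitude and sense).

I = ½MR² = (1/2)(12.5)(0.246)² = 0.3782 kg·m².
Taking anticlockwise as positive: τ₁ = +(53.0)(0.246) = +13.04 N·m; τ₂ = +(30.1)(0.167) = +5.027 N·m.
Net torque τ = 18.06 N·m.
α = τ/I = 18.06/0.3782 = 47.76 rad/s².

α ≈ 47.8 rad/s², anticlockwise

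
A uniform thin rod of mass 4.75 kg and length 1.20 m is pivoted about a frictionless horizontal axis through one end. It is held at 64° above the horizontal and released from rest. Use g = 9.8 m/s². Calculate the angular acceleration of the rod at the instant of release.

About the pivot, I = (1/3)ML² = (1/3)(4.75)(1.20)² = 2.280 kg·m².
The weight acts at the center, a distance L/2 = 0.6000 m from the pivot; τ = Mg(L/2) cos 64° = 12.24 N·m.
α = τ/I = 12.24/2.280 = 5.370 rad/s².

α ≈ 5.37 rad/s²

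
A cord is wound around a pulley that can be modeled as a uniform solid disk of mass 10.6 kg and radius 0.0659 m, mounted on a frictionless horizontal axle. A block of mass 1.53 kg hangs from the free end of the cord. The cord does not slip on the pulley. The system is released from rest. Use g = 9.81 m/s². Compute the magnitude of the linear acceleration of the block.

a ≈ 2.20 m/s²

I = ½MR² = (1/2)(10.6)(0.0659)² = 0.02302 kg·m².
Block: mg − T = ma. Pulley: TR = Iα. No-slip: a = αR, so T = (I/R²)a = 5.300·a.
Then mg = (m + 5.300)a, so a = (1.53)(9.81)/(1.53 + 5.300) = 2.198 m/s².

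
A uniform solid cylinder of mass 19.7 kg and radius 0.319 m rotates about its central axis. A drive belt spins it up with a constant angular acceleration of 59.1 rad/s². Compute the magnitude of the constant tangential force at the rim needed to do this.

F ≈ 186 N

I = ½MR² = (1/2)(19.7)(0.319)² = 1.002 kg·m².
The required torque is τ = Iα = (1.002)(59.10) = 59.24 N·m.
A tangential force at the rim gives τ = FR, so F = τ/R = 59.24/0.319 = 185.7 N.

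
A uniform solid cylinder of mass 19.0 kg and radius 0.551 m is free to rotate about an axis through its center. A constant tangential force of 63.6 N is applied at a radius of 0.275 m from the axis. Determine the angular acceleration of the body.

I = ½MR² = (1/2)(19.0)(0.551)² = 2.884 kg·m².
τ = F·r = (63.6)(0.275) = 17.49 N·m.
Newton's second law for rotation, τ = Iα, gives α = τ/I = 17.49/2.884 = 6.064 rad/s².

α ≈ 6.06 rad/s²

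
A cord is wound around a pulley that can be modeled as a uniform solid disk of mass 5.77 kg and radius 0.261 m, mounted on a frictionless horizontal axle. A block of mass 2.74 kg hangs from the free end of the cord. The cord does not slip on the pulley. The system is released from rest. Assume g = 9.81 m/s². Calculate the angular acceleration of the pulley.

I = ½MR² = (1/2)(5.77)(0.261)² = 0.1965 kg·m².
Block: mg − T = ma. Pulley: TR = Iα. No-slip: a = αR, so T = (I/R²)a = 2.885·a.
Then mg = (m + 2.885)a, so a = (2.74)(9.81)/(2.74 + 2.885) = 4.779 m/s².
α = a/R = 4.779/0.261 = 18.31 rad/s².

α ≈ 18.3 rad/s²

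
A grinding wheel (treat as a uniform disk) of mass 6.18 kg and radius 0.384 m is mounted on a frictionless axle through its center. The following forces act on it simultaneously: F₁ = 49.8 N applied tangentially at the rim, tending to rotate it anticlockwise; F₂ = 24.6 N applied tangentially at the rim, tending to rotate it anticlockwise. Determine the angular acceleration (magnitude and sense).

I = ½MR² = (1/2)(6.18)(0.384)² = 0.4556 kg·m².
Taking anticlockwise as positive: τ₁ = +(49.8)(0.384) = +19.12 N·m; τ₂ = +(24.6)(0.384) = +9.446 N·m.
Net torque τ = 28.57 N·m.
α = τ/I = 28.57/0.4556 = 62.70 rad/s².

α ≈ 62.7 rad/s², anticlockwise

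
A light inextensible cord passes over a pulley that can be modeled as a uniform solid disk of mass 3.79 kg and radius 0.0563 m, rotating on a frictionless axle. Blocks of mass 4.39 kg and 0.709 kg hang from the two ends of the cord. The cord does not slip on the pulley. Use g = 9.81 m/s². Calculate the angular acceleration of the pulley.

α ≈ 91.7 rad/s²

I = ½MR² = (1/2)(3.79)(0.0563)² = 0.006007 kg·m².
Heavier block: m₁g − T₁ = m₁a. Lighter block: T₂ − m₂g = m₂a.
Pulley: (T₁ − T₂)R = Iα = I(a/R), so T₁ − T₂ = (I/R²)a = (1/2)M_p a = 1.895·a.
Adding the three: (m₁ − m₂)g = (m₁ + m₂ + 1.895)a, so a = (4.39 − 0.709)(9.81)/(4.39 + 0.709 + 1.895) = 5.163 m/s².
α = a/R = 5.163/0.0563 = 91.71 rad/s².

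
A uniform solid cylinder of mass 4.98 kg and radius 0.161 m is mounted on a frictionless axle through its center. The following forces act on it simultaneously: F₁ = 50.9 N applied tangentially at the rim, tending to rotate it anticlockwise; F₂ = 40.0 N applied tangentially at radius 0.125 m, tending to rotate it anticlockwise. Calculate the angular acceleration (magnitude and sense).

α ≈ 204 rad/s², anticlockwise

I = ½MR² = (1/2)(4.98)(0.161)² = 0.06454 kg·m².
Taking anticlockwise as positive: τ₁ = +(50.9)(0.161) = +8.195 N·m; τ₂ = +(40.0)(0.125) = +5.000 N·m.
Net torque τ = 13.19 N·m.
α = τ/I = 13.19/0.06454 = 204.4 rad/s².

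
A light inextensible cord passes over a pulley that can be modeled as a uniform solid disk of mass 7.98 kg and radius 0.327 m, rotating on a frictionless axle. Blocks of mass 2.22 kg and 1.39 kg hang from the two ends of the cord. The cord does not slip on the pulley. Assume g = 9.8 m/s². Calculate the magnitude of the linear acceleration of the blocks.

a ≈ 1.07 m/s²

I = ½MR² = (1/2)(7.98)(0.327)² = 0.4266 kg·m².
Heavier block: m₁g − T₁ = m₁a. Lighter block: T₂ − m₂g = m₂a.
Pulley: (T₁ − T₂)R = Iα = I(a/R), so T₁ − T₂ = (I/R²)a = (1/2)M_p a = 3.990·a.
Adding the three: (m₁ − m₂)g = (m₁ + m₂ + 3.990)a, so a = (2.22 − 1.39)(9.8)/(2.22 + 1.39 + 3.990) = 1.070 m/s².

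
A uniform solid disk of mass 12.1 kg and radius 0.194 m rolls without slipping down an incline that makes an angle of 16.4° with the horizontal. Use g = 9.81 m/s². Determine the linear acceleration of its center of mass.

a ≈ 1.85 m/s²

Translation along the incline: Mg sinθ − f = Ma.
Rotation about the center: fR = Iα with I = ½MR². No-slip gives a = αR, so f = (I/R²)a = (1/2)M a.
Substituting: Mg sinθ = (1 + 0.5000)Ma, so a = g sinθ/(1 + 0.5000) = (9.81) sin 16.4° / 1.500 = 1.847 m/s².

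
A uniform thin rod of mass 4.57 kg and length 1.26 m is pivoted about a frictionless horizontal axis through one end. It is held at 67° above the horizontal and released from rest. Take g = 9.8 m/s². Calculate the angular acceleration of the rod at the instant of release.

α ≈ 4.56 rad/s²

About the pivot, I = (1/3)ML² = (1/3)(4.57)(1.26)² = 2.418 kg·m².
The weight acts at the center, a distance L/2 = 0.6300 m from the pivot; τ = Mg(L/2) cos 67° = 11.02 N·m.
α = τ/I = 11.02/2.418 = 4.559 rad/s².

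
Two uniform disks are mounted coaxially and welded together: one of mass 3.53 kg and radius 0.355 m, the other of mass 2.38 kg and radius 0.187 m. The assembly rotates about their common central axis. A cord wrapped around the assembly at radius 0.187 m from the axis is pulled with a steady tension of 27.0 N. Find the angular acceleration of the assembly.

I = ½M₁R₁² + ½M₂R₂² = ½(3.53)(0.355)² + ½(2.38)(0.187)² = 0.2640 kg·m².
τ = F r = (27.0)(0.187) = 5.049 N·m.
α = τ/I = 5.049/0.2640 = 19.12 rad/s².

α ≈ 19.1 rad/s²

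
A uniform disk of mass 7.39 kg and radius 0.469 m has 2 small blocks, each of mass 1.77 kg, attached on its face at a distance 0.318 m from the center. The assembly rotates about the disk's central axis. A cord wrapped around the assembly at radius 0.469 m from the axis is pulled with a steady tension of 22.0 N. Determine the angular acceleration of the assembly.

I_disk = ½MR² = ½(7.39)(0.469)² = 0.8128 kg·m².
I_blocks = 2·m·r² = 2(1.77)(0.318)² = 0.3580 kg·m².
Total I = 1.171 kg·m².
τ = F r = (22.0)(0.469) = 10.32 N·m.
α = τ/I = 10.32/1.171 = 8.813 rad/s².

α ≈ 8.81 rad/s²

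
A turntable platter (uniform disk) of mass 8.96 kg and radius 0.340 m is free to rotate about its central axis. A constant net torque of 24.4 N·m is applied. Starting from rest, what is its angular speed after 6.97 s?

I = ½MR² = (1/2)(8.96)(0.340)² = 0.5179 kg·m².
α = τ/I = 24.4/0.5179 = 47.11 rad/s².
ω = ω₀ + αt = 0 + (47.11)(6.97) = 328.4 rad/s.

ω ≈ 328 rad/s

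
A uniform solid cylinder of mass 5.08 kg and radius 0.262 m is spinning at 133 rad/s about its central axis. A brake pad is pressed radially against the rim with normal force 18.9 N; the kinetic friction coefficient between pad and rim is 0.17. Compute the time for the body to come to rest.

I = ½MR² = (1/2)(5.08)(0.262)² = 0.1744 kg·m².
Friction force f = μN = (0.17)(18.9) = 3.213 N at the rim; torque magnitude τ = fR = 0.8418 N·m, opposing ω.
|α| = τ/I = 0.8418/0.1744 = 4.828 rad/s² (deceleration).
0 = ω₀ − |α|t ⇒ t = ω₀/|α| = 133/4.828 = 27.55 s.

t ≈ 27.5 s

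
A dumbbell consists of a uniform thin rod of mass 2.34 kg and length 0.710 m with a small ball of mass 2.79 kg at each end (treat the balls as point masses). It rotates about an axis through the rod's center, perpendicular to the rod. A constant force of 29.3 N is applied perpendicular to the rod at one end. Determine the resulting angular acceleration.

I_rod = (1/12)ML² = (1/12)(2.34)(0.710)² = 0.09830 kg·m².
I_balls = 2·m·(L/2)² = 2(2.79)(0.3550)² = 0.7032 kg·m².
Total I = 0.8015 kg·m².
τ = F·(L/2) = (29.3)(0.355) = 10.40 N·m.
α = τ/I = 10.40/0.8015 = 12.98 rad/s².

α ≈ 13.0 rad/s²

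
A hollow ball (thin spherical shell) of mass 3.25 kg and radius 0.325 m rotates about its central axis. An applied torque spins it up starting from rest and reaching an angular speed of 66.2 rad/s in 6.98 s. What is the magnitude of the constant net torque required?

τ ≈ 2.17 N·m

I = (2/3)MR² = (2/3)(3.25)(0.325)² = 0.2289 kg·m².
α = Δω/Δt = (66.2 − 0)/6.98 = 9.484 rad/s².
τ = Iα = (0.2289)(9.484) = 2.171 N·m.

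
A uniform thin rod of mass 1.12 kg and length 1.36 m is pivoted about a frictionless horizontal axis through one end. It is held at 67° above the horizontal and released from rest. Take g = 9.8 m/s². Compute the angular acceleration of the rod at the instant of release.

α ≈ 4.22 rad/s²

About the pivot, I = (1/3)ML² = (1/3)(1.12)(1.36)² = 0.6905 kg·m².
The weight acts at the center, a distance L/2 = 0.6800 m from the pivot; τ = Mg(L/2) cos 67° = 2.916 N·m.
α = τ/I = 2.916/0.6905 = 4.223 rad/s².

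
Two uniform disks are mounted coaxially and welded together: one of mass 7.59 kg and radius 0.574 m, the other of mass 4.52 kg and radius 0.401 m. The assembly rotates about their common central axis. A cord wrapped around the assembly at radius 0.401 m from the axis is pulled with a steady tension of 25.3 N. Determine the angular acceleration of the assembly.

α ≈ 6.29 rad/s²

I = ½M₁R₁² + ½M₂R₂² = ½(7.59)(0.574)² + ½(4.52)(0.401)² = 1.614 kg·m².
τ = F r = (25.3)(0.401) = 10.15 N·m.
α = τ/I = 10.15/1.614 = 6.287 rad/s².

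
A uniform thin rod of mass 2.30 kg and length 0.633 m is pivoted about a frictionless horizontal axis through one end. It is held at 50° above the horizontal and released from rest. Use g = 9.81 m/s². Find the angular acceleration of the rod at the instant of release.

About the pivot, I = (1/3)ML² = (1/3)(2.30)(0.633)² = 0.3072 kg·m².
The weight acts at the center, a distance L/2 = 0.3165 m from the pivot; τ = Mg(L/2) cos 50° = 4.590 N·m.
α = τ/I = 4.590/0.3072 = 14.94 rad/s².

α ≈ 14.9 rad/s²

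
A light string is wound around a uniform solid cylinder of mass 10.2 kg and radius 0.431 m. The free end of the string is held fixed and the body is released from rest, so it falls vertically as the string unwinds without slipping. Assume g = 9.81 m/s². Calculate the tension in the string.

T ≈ 33.4 N

Translation: Mg − T = Ma. Rotation about the center: TR = Iα with I = ½MR².
With a = αR: T = (I/R²)a = (1/2)M a, so Mg = (1 + 0.5000)Ma.
a = g/(1 + 0.5000) = 9.81/1.500 = 6.540 m/s².
T = 0.5000·M·a = (0.5000)(10.2)(6.540) = 33.35 N.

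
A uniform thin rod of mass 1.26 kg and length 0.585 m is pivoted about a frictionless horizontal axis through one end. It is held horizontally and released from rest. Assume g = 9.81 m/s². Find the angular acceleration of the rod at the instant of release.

About the pivot, I = (1/3)ML² = (1/3)(1.26)(0.585)² = 0.1437 kg·m².
The weight acts at the center, a distance L/2 = 0.2925 m from the pivot; τ = Mg(L/2) = 3.615 N·m.
α = τ/I = 3.615/0.1437 = 25.15 rad/s².

α ≈ 25.2 rad/s²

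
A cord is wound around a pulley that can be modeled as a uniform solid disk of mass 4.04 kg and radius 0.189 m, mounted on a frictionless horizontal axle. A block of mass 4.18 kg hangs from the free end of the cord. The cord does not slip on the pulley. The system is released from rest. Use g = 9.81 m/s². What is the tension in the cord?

I = ½MR² = (1/2)(4.04)(0.189)² = 0.07216 kg·m².
Block: mg − T = ma. Pulley: TR = Iα. No-slip: a = αR, so T = (I/R²)a = 2.020·a.
Then mg = (m + 2.020)a, so a = (4.18)(9.81)/(4.18 + 2.020) = 6.614 m/s².
T = 2.020·a = 13.36 N.

T ≈ 13.4 N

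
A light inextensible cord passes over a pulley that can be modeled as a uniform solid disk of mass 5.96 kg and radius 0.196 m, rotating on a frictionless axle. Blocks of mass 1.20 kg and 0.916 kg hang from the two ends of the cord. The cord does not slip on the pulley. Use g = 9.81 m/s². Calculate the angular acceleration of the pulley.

α ≈ 2.79 rad/s²

I = ½MR² = (1/2)(5.96)(0.196)² = 0.1145 kg·m².
Heavier block: m₁g − T₁ = m₁a. Lighter block: T₂ − m₂g = m₂a.
Pulley: (T₁ − T₂)R = Iα = I(a/R), so T₁ − T₂ = (I/R²)a = (1/2)M_p a = 2.980·a.
Adding the three: (m₁ − m₂)g = (m₁ + m₂ + 2.980)a, so a = (1.20 − 0.916)(9.81)/(1.20 + 0.916 + 2.980) = 0.5467 m/s².
α = a/R = 0.5467/0.196 = 2.789 rad/s².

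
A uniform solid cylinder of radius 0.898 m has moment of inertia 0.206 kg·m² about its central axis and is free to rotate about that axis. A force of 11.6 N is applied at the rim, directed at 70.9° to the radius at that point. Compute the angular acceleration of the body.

Only the tangential component produces torque: τ = F R sinθ = (11.6)(0.898) sin 70.9° = 9.843 N·m.
Newton's second law for rotation, τ = Iα, gives α = τ/I = 9.843/0.2060 = 47.78 rad/s².

α ≈ 47.8 rad/s²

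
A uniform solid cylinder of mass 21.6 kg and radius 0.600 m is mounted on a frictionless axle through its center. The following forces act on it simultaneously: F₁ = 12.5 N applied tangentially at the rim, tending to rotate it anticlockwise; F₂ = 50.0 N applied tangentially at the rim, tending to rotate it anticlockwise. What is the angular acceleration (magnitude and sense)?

α ≈ 9.65 rad/s², anticlockwise

I = ½MR² = (1/2)(21.6)(0.600)² = 3.888 kg·m².
Taking anticlockwise as positive: τ₁ = +(12.5)(0.600) = +7.500 N·m; τ₂ = +(50.0)(0.600) = +30.00 N·m.
Net torque τ = 37.50 N·m.
α = τ/I = 37.50/3.888 = 9.645 rad/s².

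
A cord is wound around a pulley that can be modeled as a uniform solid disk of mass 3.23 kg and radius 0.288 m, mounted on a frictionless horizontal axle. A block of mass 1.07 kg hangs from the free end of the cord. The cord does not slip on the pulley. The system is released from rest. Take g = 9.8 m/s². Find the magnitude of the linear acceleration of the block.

I = ½MR² = (1/2)(3.23)(0.288)² = 0.1340 kg·m².
Block: mg − T = ma. Pulley: TR = Iα. No-slip: a = αR, so T = (I/R²)a = 1.615·a.
Then mg = (m + 1.615)a, so a = (1.07)(9.8)/(1.07 + 1.615) = 3.905 m/s².

a ≈ 3.91 m/s²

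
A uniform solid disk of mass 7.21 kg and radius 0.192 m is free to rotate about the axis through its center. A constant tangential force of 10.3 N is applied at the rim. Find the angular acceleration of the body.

α ≈ 14.9 rad/s²

I = ½MR² = (1/2)(7.21)(0.192)² = 0.1329 kg·m².
τ = F R = (10.3)(0.192) = 1.978 N·m.
Newton's second law for rotation, τ = Iα, gives α = τ/I = 1.978/0.1329 = 14.88 rad/s².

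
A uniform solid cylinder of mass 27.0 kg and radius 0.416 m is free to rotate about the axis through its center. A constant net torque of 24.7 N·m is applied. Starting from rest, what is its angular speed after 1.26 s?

ω ≈ 13.3 rad/s

I = ½MR² = (1/2)(27.0)(0.416)² = 2.336 kg·m².
α = τ/I = 24.7/2.336 = 10.57 rad/s².
ω = ω₀ + αt = 0 + (10.57)(1.26) = 13.32 rad/s.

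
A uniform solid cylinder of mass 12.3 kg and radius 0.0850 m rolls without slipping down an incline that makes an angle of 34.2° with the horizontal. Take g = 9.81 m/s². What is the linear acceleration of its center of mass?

a ≈ 3.68 m/s²

Translation along the incline: Mg sinθ − f = Ma.
Rotation about the center: fR = Iα with I = ½MR². No-slip gives a = αR, so f = (I/R²)a = (1/2)M a.
Substituting: Mg sinθ = (1 + 0.5000)Ma, so a = g sinθ/(1 + 0.5000) = (9.81) sin 34.2° / 1.500 = 3.676 m/s².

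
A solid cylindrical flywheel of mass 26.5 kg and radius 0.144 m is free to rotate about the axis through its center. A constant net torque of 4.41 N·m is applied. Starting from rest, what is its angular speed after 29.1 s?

ω ≈ 467 rad/s

I = ½MR² = (1/2)(26.5)(0.144)² = 0.2748 kg·m².
α = τ/I = 4.41/0.2748 = 16.05 rad/s².
ω = ω₀ + αt = 0 + (16.05)(29.1) = 467.1 rad/s.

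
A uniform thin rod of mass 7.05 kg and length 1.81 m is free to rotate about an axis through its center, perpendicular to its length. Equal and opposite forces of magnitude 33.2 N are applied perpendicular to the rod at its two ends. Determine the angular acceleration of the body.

I = (1/12)ML² = (1/12)(7.05)(1.81)² = 1.925 kg·m².
The couple gives τ = F·(L/2) + F·(L/2) = F L = (33.2)(1.81) = 60.09 N·m.
From τ = Iα: α = 60.09/1.925 = 31.22 rad/s².

α ≈ 31.2 rad/s²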